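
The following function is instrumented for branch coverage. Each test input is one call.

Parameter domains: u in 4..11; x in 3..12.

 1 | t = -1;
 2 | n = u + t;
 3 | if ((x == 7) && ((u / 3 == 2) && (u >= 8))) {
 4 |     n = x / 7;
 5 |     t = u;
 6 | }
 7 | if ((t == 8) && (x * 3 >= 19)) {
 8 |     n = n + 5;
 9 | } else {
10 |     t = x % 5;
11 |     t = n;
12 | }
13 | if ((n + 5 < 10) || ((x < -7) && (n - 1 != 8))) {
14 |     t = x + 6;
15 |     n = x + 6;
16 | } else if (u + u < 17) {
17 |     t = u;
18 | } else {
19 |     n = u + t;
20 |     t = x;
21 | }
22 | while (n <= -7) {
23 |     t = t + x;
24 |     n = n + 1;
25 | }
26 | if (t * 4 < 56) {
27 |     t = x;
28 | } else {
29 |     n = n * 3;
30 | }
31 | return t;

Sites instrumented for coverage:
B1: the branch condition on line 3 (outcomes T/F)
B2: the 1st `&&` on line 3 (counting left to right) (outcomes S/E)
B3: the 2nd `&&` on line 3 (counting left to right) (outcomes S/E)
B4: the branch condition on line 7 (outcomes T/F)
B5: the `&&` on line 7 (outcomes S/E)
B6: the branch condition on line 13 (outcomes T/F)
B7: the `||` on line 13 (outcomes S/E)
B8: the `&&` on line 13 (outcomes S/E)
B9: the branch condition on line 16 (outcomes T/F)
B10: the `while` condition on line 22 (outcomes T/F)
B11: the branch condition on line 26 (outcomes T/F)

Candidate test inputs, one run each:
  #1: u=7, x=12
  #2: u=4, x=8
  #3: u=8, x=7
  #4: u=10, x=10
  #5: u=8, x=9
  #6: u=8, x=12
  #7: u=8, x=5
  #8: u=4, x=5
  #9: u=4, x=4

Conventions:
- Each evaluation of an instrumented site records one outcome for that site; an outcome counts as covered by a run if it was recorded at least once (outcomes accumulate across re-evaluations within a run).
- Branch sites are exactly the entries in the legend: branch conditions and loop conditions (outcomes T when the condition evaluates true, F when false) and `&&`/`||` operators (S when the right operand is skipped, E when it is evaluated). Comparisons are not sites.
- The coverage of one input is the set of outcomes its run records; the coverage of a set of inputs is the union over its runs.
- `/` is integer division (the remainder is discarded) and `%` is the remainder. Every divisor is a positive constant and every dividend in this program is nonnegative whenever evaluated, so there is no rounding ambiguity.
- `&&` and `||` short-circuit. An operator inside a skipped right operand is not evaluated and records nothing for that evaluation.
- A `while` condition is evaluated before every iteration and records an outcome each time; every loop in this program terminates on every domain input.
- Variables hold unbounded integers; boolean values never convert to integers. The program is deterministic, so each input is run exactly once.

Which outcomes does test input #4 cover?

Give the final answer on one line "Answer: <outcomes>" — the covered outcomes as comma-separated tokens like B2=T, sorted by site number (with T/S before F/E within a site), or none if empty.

Tracing the run of input #4 (u=10, x=10):
  B2->S, B1->F, B5->S, B4->F, B7->E, B8->S, B6->F, B9->F, B10->F, B11->T
distinct outcomes covered: B1=F, B2=S, B4=F, B5=S, B6=F, B7=E, B8=S, B9=F, B10=F, B11=T

Answer: B1=F, B2=S, B4=F, B5=S, B6=F, B7=E, B8=S, B9=F, B10=F, B11=T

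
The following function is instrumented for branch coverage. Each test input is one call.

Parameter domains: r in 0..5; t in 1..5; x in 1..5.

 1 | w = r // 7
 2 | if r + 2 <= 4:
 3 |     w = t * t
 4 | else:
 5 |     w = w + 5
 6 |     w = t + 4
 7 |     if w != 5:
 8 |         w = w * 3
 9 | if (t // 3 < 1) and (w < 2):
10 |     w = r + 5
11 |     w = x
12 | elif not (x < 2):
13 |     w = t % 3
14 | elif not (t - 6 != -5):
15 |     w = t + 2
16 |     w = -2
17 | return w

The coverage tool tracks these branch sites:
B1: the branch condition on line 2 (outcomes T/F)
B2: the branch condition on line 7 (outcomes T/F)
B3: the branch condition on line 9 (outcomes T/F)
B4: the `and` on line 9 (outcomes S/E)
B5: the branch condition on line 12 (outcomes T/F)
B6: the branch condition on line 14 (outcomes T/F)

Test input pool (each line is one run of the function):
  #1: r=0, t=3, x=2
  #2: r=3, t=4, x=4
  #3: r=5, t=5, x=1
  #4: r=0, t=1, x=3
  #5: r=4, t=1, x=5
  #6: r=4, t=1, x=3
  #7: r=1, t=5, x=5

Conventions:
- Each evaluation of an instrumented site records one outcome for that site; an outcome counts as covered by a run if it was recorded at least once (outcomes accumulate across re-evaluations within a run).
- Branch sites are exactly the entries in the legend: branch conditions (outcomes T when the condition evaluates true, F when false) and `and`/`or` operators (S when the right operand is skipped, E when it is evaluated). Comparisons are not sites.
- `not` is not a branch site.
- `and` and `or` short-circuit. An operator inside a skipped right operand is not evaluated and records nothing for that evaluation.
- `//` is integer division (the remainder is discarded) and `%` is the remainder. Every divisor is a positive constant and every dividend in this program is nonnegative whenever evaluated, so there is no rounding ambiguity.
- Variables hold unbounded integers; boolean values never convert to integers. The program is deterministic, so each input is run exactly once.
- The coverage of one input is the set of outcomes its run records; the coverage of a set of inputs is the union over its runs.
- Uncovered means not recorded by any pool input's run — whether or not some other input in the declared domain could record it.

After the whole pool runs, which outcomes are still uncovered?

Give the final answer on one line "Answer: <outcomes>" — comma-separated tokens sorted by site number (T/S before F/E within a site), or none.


#1 (r=0, t=3, x=2) -> covered: B1=T, B3=F, B4=S, B5=T
#2 (r=3, t=4, x=4) -> covered: B1=F, B2=T, B3=F, B4=S, B5=T
#3 (r=5, t=5, x=1) -> covered: B1=F, B2=T, B3=F, B4=S, B5=F, B6=F
#4 (r=0, t=1, x=3) -> covered: B1=T, B3=T, B4=E
#5 (r=4, t=1, x=5) -> covered: B1=F, B2=F, B3=F, B4=E, B5=T
#6 (r=4, t=1, x=3) -> covered: B1=F, B2=F, B3=F, B4=E, B5=T
#7 (r=1, t=5, x=5) -> covered: B1=T, B3=F, B4=S, B5=T
union over the pool: B1=T, B1=F, B2=T, B2=F, B3=T, B3=F, B4=S, B4=E, B5=T, B5=F, B6=F
uncovered (1 of 12): B6=T
Answer: B6=T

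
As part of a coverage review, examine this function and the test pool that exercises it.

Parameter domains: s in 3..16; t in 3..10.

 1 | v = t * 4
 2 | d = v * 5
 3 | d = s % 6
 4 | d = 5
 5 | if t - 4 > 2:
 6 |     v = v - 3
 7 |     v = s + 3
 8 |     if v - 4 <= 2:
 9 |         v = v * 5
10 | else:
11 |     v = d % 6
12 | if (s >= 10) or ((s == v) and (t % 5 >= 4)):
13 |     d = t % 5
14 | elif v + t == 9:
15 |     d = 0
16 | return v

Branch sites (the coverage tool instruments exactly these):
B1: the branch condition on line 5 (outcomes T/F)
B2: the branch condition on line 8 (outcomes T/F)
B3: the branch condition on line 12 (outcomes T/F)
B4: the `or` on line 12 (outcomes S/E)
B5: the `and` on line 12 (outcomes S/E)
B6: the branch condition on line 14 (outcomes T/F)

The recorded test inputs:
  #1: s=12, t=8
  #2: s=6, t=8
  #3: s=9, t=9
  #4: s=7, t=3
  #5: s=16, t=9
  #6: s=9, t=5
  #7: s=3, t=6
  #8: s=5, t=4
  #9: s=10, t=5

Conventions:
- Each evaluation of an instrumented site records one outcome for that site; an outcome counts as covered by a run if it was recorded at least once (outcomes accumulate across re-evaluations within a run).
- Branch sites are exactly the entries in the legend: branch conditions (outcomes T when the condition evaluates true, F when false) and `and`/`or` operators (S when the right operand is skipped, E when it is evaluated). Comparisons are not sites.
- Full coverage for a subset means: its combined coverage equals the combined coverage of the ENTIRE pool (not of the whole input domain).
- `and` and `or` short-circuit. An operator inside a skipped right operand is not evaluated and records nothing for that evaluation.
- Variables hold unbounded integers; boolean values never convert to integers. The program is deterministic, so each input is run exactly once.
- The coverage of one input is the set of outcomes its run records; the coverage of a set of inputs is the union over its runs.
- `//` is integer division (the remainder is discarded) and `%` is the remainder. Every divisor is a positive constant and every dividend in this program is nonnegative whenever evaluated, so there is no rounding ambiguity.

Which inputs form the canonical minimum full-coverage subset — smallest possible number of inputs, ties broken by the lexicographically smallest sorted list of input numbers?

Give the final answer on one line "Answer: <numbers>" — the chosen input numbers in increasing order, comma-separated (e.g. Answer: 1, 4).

run #1 (s=12, t=8) runs B1->T, B2->F, B4->S, B3->T; records B1=T, B2=F, B3=T, B4=S
run #2 (s=6, t=8) runs B1->T, B2->F, B4->E, B5->S, B3->F, B6->F; records B1=T, B2=F, B3=F, B4=E, B5=S, B6=F
run #3 (s=9, t=9) runs B1->T, B2->F, B4->E, B5->S, B3->F, B6->F; records B1=T, B2=F, B3=F, B4=E, B5=S, B6=F
run #4 (s=7, t=3) runs B1->F, B4->E, B5->S, B3->F, B6->F; records B1=F, B3=F, B4=E, B5=S, B6=F
run #5 (s=16, t=9) runs B1->T, B2->F, B4->S, B3->T; records B1=T, B2=F, B3=T, B4=S
run #6 (s=9, t=5) runs B1->F, B4->E, B5->S, B3->F, B6->F; records B1=F, B3=F, B4=E, B5=S, B6=F
run #7 (s=3, t=6) runs B1->F, B4->E, B5->S, B3->F, B6->F; records B1=F, B3=F, B4=E, B5=S, B6=F
run #8 (s=5, t=4) runs B1->F, B4->E, B5->E, B3->T; records B1=F, B3=T, B4=E, B5=E
run #9 (s=10, t=5) runs B1->F, B4->S, B3->T; records B1=F, B3=T, B4=S
the full pool covers 10 outcomes: B1=T, B1=F, B2=F, B3=T, B3=F, B4=S, B4=E, B5=S, B5=E, B6=F
checked all size-1 subsets: none covers 10 outcomes (max 6/10)
checked all size-2 subsets: none covers 10 outcomes (max 9/10)
at size 3, {1, 2, 8} reaches all 10 outcomes; every lexicographically earlier size-3 subset fails

Answer: 1, 2, 8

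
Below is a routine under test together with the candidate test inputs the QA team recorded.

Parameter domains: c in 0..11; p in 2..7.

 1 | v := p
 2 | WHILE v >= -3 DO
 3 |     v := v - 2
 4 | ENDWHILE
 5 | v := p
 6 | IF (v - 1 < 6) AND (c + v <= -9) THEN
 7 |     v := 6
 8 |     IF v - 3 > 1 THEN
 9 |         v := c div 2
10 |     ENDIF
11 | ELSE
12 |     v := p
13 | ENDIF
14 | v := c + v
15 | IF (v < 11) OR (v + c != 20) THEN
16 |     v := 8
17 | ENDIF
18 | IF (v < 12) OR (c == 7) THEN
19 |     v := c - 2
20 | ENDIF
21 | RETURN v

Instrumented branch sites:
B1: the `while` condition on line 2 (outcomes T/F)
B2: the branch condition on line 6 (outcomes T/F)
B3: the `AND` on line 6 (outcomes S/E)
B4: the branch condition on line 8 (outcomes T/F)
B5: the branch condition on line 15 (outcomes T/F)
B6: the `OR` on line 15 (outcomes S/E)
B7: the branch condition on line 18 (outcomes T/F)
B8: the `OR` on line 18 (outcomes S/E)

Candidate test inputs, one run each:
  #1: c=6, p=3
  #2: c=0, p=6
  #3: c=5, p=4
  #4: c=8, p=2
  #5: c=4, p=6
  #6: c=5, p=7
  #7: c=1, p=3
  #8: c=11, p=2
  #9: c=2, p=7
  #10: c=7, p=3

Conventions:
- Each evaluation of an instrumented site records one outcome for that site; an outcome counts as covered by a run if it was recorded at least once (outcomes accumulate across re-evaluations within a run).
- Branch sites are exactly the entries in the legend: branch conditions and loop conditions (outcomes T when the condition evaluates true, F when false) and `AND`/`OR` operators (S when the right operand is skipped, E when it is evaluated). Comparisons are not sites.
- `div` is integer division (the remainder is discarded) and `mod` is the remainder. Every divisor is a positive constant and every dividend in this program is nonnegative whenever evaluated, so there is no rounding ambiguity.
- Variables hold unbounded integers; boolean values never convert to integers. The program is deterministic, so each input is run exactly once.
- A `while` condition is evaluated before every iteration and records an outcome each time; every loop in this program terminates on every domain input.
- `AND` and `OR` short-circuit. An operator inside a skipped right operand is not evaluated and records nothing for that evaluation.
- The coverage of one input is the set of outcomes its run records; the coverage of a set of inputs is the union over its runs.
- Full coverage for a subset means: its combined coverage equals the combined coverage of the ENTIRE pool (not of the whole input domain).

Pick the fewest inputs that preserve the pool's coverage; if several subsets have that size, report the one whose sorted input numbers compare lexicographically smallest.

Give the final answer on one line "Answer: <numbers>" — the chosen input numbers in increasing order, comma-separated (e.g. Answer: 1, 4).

run #1 (c=6, p=3) records B1=T, B1=F, B2=F, B3=E, B5=T, B6=S, B7=T, B8=S
run #2 (c=0, p=6) records B1=T, B1=F, B2=F, B3=E, B5=T, B6=S, B7=T, B8=S
run #3 (c=5, p=4) records B1=T, B1=F, B2=F, B3=E, B5=T, B6=S, B7=T, B8=S
run #4 (c=8, p=2) records B1=T, B1=F, B2=F, B3=E, B5=T, B6=S, B7=T, B8=S
run #5 (c=4, p=6) records B1=T, B1=F, B2=F, B3=E, B5=T, B6=S, B7=T, B8=S
run #6 (c=5, p=7) records B1=T, B1=F, B2=F, B3=S, B5=T, B6=E, B7=T, B8=S
run #7 (c=1, p=3) records B1=T, B1=F, B2=F, B3=E, B5=T, B6=S, B7=T, B8=S
run #8 (c=11, p=2) records B1=T, B1=F, B2=F, B3=E, B5=T, B6=E, B7=T, B8=S
run #9 (c=2, p=7) records B1=T, B1=F, B2=F, B3=S, B5=T, B6=S, B7=T, B8=S
run #10 (c=7, p=3) records B1=T, B1=F, B2=F, B3=E, B5=T, B6=S, B7=T, B8=S
union over all inputs: B1=T, B1=F, B2=F, B3=S, B3=E, B5=T, B6=S, B6=E, B7=T, B8=S (10 outcomes)
no size-1 subset reaches all 10 outcomes (best union: 8/10)
the canonical winner is {1, 6}: size 2, full 10-outcome coverage, earliest index list among size-2 covers

Answer: 1, 6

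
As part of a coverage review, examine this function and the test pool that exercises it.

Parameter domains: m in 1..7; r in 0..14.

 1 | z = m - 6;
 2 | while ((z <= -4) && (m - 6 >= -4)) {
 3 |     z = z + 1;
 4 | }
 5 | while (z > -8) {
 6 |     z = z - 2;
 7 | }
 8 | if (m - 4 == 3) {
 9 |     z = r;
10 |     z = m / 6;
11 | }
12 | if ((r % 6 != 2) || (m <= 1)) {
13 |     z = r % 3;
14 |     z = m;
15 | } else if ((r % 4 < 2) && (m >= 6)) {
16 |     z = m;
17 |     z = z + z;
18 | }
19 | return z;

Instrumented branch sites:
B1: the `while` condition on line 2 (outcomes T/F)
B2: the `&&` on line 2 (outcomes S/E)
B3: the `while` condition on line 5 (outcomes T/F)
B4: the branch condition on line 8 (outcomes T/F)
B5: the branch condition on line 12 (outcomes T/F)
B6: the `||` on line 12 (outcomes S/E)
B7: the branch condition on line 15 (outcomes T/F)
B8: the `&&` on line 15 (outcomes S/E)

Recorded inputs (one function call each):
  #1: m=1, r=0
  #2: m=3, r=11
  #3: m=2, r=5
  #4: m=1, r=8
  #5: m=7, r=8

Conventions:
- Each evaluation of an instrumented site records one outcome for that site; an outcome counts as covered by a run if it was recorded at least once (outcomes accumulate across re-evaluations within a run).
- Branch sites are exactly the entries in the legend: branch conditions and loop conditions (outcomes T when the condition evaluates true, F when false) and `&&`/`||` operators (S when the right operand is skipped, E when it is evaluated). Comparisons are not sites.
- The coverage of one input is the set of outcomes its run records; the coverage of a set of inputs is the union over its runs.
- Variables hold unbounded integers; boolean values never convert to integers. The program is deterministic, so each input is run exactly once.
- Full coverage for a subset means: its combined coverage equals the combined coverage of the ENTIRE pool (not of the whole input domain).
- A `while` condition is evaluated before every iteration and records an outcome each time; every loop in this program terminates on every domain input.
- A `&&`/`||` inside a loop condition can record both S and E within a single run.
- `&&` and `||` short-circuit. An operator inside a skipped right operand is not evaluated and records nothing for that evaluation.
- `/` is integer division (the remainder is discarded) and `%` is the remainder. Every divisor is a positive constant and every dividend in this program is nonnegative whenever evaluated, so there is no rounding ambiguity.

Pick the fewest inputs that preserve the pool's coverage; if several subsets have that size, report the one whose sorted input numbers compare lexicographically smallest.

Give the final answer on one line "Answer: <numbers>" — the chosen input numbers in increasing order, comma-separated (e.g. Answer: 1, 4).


run #1 (m=1, r=0) runs B2->E, B1->F, B3->T, B3->T, B3->F, B4->F, B6->S, B5->T; records B1=F, B2=E, B3=T, B3=F, B4=F, B5=T, B6=S
run #2 (m=3, r=11) runs B2->S, B1->F, B3->T, B3->T, B3->T, B3->F, B4->F, B6->S, B5->T; records B1=F, B2=S, B3=T, B3=F, B4=F, B5=T, B6=S
run #3 (m=2, r=5) runs B2->E, B1->T, B2->S, B1->F, B3->T, B3->T, B3->T, B3->F, B4->F, B6->S, B5->T; records B1=T, B1=F, B2=S, B2=E, B3=T, B3=F, B4=F, B5=T, B6=S
run #4 (m=1, r=8) runs B2->E, B1->F, B3->T, B3->T, B3->F, B4->F, B6->E, B5->T; records B1=F, B2=E, B3=T, B3=F, B4=F, B5=T, B6=E
run #5 (m=7, r=8) runs B2->S, B1->F, B3->T, B3->T, B3->T, B3->T, B3->T, B3->F, B4->T, B6->E, B5->F, B8->E, B7->T; records B1=F, B2=S, B3=T, B3=F, B4=T, B5=F, B6=E, B7=T, B8=E
the full pool covers 14 outcomes: B1=T, B1=F, B2=S, B2=E, B3=T, B3=F, B4=T, B4=F, B5=T, B5=F, B6=S, B6=E, B7=T, B8=E
checked all size-1 subsets: none covers 14 outcomes (max 9/14)
the canonical winner is {3, 5}: size 2, full 14-outcome coverage, earliest index list among size-2 covers
Answer: 3, 5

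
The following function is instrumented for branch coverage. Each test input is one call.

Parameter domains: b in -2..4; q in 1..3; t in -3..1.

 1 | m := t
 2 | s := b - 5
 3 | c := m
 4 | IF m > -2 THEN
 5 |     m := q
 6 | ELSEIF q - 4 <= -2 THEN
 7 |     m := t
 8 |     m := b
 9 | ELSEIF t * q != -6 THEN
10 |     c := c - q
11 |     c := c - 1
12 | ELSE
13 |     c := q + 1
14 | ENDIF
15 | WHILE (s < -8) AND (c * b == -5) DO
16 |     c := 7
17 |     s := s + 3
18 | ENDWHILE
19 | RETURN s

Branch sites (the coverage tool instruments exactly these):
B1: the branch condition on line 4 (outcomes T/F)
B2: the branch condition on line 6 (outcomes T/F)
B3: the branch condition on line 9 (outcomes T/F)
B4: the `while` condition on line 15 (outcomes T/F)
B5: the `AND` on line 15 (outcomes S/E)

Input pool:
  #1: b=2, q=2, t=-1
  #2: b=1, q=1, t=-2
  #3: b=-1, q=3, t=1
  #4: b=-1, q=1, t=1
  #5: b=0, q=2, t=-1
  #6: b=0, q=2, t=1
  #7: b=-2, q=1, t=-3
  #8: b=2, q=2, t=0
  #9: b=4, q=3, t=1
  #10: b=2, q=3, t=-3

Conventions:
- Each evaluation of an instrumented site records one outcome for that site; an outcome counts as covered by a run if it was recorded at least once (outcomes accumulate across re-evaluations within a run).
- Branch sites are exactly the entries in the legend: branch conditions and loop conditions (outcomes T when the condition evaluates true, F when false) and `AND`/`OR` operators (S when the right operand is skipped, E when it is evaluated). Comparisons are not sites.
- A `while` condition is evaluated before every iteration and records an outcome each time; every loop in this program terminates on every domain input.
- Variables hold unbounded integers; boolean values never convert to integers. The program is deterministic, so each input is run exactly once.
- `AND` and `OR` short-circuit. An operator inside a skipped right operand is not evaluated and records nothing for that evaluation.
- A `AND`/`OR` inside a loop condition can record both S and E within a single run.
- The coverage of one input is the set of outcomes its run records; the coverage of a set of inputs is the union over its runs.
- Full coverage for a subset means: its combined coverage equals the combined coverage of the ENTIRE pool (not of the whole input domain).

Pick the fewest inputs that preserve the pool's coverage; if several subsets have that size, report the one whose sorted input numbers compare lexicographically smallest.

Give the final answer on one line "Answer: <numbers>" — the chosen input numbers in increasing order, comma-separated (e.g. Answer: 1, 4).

test 1 (b=2, q=2, t=-1) hits B1=T, B4=F, B5=S
test 2 (b=1, q=1, t=-2) hits B1=F, B2=T, B4=F, B5=S
test 3 (b=-1, q=3, t=1) hits B1=T, B4=F, B5=S
test 4 (b=-1, q=1, t=1) hits B1=T, B4=F, B5=S
test 5 (b=0, q=2, t=-1) hits B1=T, B4=F, B5=S
test 6 (b=0, q=2, t=1) hits B1=T, B4=F, B5=S
test 7 (b=-2, q=1, t=-3) hits B1=F, B2=T, B4=F, B5=S
test 8 (b=2, q=2, t=0) hits B1=T, B4=F, B5=S
test 9 (b=4, q=3, t=1) hits B1=T, B4=F, B5=S
test 10 (b=2, q=3, t=-3) hits B1=F, B2=F, B3=T, B4=F, B5=S
the full pool covers 7 outcomes: B1=T, B1=F, B2=T, B2=F, B3=T, B4=F, B5=S
no size-1 subset reaches all 7 outcomes (best union: 5/7)
no size-2 subset reaches all 7 outcomes (best union: 6/7)
the canonical winner is {1, 2, 10}: size 3, full 7-outcome coverage, earliest index list among size-3 covers

Answer: 1, 2, 10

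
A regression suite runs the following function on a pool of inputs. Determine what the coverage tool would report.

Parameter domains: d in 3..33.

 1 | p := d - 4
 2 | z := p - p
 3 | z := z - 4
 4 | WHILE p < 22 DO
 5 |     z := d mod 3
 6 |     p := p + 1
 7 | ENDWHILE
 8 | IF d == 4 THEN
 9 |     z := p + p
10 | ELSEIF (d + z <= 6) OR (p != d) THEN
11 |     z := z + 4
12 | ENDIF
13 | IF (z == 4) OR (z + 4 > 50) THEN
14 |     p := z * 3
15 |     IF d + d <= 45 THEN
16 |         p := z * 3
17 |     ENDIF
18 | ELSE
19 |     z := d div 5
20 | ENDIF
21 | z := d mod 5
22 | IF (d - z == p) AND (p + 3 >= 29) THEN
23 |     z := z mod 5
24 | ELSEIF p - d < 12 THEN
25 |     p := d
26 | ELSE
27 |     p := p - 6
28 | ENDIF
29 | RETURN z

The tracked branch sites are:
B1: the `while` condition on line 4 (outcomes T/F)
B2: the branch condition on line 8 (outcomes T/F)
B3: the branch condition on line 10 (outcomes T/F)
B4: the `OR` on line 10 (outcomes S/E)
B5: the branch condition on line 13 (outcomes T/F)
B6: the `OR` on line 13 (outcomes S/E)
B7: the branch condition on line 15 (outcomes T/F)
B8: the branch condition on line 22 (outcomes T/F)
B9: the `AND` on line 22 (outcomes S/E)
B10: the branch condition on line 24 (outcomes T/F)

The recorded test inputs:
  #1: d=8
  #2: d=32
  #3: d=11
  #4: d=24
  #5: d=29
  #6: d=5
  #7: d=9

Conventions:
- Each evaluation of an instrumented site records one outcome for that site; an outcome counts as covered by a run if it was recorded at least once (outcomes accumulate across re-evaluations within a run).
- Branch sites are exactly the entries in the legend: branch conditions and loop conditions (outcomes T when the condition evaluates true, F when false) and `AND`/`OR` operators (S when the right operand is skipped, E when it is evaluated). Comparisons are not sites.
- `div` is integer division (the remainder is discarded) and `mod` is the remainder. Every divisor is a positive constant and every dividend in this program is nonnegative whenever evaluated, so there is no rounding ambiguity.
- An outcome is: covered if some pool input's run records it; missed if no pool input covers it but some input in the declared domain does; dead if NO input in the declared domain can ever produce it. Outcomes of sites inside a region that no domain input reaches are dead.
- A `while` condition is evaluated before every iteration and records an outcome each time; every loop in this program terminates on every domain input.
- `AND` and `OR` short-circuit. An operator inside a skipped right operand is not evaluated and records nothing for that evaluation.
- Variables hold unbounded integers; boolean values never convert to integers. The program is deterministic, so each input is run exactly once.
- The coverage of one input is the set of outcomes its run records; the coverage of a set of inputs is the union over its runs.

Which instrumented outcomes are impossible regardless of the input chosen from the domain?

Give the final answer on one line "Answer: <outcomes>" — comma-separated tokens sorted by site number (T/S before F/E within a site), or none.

running all 31 domain inputs and tallying outcomes:
  B8=T: unreachable across the whole domain -> dead
  reachable outcomes have witnesses, e.g. B1=T (e.g. d=3), B1=F (e.g. d=3), B2=T (e.g. d=4), B2=F (e.g. d=3)

Answer: B8=T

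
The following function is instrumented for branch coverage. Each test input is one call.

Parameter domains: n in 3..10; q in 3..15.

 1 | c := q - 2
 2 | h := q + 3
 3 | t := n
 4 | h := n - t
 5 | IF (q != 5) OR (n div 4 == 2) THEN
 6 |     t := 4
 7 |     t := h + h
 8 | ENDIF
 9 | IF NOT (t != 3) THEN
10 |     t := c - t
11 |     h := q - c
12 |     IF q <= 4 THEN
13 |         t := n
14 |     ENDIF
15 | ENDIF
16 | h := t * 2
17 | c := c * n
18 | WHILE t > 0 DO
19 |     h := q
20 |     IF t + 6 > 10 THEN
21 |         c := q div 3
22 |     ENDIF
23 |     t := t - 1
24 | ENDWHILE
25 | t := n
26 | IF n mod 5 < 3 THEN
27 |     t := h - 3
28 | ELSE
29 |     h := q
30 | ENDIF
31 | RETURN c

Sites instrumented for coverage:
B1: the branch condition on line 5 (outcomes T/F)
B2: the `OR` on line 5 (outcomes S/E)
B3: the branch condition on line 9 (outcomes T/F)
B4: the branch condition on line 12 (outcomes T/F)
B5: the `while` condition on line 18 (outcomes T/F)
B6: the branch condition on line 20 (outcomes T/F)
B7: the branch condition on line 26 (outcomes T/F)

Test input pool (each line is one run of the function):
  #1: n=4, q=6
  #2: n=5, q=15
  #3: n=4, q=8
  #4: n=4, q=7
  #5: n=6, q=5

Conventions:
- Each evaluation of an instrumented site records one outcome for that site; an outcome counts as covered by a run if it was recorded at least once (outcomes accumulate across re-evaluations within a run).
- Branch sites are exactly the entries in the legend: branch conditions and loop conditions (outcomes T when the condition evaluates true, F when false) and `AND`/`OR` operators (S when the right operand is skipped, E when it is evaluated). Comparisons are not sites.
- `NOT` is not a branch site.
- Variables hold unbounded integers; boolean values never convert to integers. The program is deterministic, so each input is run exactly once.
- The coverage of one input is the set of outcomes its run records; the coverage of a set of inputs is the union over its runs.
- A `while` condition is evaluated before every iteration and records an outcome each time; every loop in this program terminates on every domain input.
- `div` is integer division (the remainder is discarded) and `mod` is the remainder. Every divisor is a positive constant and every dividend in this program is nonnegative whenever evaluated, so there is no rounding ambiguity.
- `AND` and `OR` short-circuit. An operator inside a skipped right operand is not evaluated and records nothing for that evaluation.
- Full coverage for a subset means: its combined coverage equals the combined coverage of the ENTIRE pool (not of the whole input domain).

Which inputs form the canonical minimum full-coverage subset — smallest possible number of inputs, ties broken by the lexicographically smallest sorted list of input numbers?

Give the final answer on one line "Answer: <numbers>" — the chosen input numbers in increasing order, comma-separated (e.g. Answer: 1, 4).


run #1 (n=4, q=6) runs B2->S, B1->T, B3->F, B5->F, B7->F; records B1=T, B2=S, B3=F, B5=F, B7=F
run #2 (n=5, q=15) runs B2->S, B1->T, B3->F, B5->F, B7->T; records B1=T, B2=S, B3=F, B5=F, B7=T
run #3 (n=4, q=8) runs B2->S, B1->T, B3->F, B5->F, B7->F; records B1=T, B2=S, B3=F, B5=F, B7=F
run #4 (n=4, q=7) runs B2->S, B1->T, B3->F, B5->F, B7->F; records B1=T, B2=S, B3=F, B5=F, B7=F
run #5 (n=6, q=5) runs B2->E, B1->F, B3->F, B5->T, B6->T, B5->T, B6->T, B5->T, B6->F, B5->T, B6->F, B5->T, B6->F, B5->T, ...; records B1=F, B2=E, B3=F, B5=T, B5=F, B6=T, B6=F, B7=T
together the pool reaches 11 outcomes: B1=T, B1=F, B2=S, B2=E, B3=F, B5=T, B5=F, B6=T, B6=F, B7=T, B7=F
every size-1 subset falls short of the 11 outcomes (best: 8/11)
size 2: inputs {1, 5} cover all 11 outcomes, and no lexicographically smaller subset of this size does
Answer: 1, 5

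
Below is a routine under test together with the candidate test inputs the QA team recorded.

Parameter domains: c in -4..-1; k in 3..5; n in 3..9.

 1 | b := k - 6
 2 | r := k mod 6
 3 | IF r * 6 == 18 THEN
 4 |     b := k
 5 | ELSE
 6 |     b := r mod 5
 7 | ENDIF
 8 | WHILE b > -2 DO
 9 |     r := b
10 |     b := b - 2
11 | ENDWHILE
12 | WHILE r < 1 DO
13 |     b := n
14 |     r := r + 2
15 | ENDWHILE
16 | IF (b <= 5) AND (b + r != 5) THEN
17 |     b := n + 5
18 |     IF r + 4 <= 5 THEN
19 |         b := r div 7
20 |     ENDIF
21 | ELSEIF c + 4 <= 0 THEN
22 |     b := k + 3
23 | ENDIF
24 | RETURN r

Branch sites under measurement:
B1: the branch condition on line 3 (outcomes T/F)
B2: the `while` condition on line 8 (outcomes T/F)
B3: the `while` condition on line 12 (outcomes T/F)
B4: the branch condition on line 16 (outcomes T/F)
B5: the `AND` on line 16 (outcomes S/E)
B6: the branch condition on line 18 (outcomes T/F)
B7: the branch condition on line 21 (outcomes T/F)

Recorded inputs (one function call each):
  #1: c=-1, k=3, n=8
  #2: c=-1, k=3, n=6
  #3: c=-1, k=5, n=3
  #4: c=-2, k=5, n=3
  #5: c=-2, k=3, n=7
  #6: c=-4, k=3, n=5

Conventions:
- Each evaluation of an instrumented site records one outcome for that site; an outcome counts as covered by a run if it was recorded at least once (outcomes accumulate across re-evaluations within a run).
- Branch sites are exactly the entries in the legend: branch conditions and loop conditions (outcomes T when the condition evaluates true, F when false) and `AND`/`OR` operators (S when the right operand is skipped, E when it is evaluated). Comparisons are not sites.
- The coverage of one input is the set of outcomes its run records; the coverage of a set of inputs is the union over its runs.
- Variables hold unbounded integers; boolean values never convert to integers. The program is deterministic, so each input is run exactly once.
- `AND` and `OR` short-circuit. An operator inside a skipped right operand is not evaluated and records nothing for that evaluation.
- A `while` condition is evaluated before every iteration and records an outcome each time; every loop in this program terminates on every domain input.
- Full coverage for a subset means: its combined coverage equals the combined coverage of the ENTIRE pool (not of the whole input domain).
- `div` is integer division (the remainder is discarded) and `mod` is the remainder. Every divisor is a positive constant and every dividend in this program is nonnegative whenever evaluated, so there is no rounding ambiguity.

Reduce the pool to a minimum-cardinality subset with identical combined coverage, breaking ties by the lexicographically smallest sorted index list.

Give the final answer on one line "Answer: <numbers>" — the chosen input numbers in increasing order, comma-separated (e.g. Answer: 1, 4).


input #1, c=-1, k=3, n=8: outcomes B1=T, B2=T, B2=F, B3=T, B3=F, B4=F, B5=S, B7=F
input #2, c=-1, k=3, n=6: outcomes B1=T, B2=T, B2=F, B3=T, B3=F, B4=F, B5=S, B7=F
input #3, c=-1, k=5, n=3: outcomes B1=F, B2=T, B2=F, B3=T, B3=F, B4=F, B5=E, B7=F
input #4, c=-2, k=5, n=3: outcomes B1=F, B2=T, B2=F, B3=T, B3=F, B4=F, B5=E, B7=F
input #5, c=-2, k=3, n=7: outcomes B1=T, B2=T, B2=F, B3=T, B3=F, B4=F, B5=S, B7=F
input #6, c=-4, k=3, n=5: outcomes B1=T, B2=T, B2=F, B3=T, B3=F, B4=T, B5=E, B6=T
the full pool covers 12 outcomes: B1=T, B1=F, B2=T, B2=F, B3=T, B3=F, B4=T, B4=F, B5=S, B5=E, B6=T, B7=F
size 1 is not enough: best union over all size-1 subsets is 8/12
size 2 is not enough: best union over all size-2 subsets is 11/12
size 3: inputs {1, 3, 6} cover all 12 outcomes, and no lexicographically smaller subset of this size does
Answer: 1, 3, 6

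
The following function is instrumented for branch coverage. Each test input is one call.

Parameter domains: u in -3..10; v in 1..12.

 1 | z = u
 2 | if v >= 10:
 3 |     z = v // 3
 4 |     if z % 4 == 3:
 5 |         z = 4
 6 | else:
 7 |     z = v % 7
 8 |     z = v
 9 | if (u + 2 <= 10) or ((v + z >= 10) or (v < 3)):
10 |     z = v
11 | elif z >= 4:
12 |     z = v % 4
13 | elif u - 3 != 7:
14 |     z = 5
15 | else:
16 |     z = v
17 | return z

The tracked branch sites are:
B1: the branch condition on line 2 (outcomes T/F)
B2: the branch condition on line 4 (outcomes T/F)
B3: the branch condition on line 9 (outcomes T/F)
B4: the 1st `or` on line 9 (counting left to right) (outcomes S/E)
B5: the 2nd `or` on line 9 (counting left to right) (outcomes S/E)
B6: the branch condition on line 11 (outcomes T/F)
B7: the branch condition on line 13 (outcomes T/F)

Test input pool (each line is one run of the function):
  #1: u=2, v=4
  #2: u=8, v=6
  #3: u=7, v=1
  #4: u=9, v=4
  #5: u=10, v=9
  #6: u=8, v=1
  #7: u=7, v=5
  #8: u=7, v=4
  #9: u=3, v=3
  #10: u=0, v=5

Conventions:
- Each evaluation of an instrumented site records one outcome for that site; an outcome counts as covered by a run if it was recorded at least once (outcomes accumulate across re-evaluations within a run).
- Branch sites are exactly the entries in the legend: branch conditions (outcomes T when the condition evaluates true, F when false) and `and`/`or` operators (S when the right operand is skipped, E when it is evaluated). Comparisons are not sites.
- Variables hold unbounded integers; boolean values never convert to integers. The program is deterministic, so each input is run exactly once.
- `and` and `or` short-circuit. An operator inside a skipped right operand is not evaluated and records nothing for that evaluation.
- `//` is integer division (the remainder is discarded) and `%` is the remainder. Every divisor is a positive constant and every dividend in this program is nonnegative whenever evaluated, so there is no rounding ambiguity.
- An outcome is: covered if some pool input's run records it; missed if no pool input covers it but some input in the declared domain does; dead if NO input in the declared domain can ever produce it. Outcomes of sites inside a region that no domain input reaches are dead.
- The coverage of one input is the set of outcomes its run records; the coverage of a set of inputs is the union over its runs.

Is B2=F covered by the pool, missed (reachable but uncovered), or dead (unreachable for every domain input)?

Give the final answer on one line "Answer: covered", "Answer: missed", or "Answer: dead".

no pool input records B2=F
but domain input (u=-3, v=12) does record it -> reachable, so missed

Answer: missed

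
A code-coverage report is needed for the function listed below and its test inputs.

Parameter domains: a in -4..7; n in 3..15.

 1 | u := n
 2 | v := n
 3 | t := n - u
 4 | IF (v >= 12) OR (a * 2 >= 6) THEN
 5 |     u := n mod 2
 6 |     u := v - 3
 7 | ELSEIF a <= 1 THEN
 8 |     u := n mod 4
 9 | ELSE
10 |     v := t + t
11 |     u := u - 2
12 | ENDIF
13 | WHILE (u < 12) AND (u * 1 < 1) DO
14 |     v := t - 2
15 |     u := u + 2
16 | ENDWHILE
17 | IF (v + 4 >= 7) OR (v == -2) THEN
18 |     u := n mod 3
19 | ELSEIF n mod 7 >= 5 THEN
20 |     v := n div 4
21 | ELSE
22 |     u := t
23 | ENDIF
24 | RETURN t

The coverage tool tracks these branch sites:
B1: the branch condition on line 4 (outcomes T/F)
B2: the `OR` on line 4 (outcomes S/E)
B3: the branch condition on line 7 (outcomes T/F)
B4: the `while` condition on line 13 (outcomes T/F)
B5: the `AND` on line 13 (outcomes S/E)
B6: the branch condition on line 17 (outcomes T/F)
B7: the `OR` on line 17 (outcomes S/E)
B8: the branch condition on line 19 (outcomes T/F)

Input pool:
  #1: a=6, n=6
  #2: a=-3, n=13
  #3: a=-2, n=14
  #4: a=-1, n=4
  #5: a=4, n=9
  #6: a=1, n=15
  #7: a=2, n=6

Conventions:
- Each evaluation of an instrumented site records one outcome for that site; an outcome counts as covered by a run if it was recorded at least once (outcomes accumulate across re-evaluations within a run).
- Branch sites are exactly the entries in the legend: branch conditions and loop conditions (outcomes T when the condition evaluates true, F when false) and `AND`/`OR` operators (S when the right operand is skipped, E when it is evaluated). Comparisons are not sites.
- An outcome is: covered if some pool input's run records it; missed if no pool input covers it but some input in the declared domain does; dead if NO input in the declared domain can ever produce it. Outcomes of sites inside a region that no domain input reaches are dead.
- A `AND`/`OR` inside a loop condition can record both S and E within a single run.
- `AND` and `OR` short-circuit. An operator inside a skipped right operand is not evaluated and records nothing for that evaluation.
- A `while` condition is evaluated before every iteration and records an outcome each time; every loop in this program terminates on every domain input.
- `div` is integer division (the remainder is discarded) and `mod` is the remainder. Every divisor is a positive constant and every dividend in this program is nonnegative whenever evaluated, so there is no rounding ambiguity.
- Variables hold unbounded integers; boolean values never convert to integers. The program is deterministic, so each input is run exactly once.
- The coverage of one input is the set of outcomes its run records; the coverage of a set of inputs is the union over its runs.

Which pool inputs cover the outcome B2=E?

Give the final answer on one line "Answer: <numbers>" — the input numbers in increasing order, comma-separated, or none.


input #1 (a=6, n=6): covers B2=E
input #2 (a=-3, n=13): misses B2=E
input #3 (a=-2, n=14): misses B2=E
input #4 (a=-1, n=4): covers B2=E
input #5 (a=4, n=9): covers B2=E
input #6 (a=1, n=15): misses B2=E
input #7 (a=2, n=6): covers B2=E
Answer: 1, 4, 5, 7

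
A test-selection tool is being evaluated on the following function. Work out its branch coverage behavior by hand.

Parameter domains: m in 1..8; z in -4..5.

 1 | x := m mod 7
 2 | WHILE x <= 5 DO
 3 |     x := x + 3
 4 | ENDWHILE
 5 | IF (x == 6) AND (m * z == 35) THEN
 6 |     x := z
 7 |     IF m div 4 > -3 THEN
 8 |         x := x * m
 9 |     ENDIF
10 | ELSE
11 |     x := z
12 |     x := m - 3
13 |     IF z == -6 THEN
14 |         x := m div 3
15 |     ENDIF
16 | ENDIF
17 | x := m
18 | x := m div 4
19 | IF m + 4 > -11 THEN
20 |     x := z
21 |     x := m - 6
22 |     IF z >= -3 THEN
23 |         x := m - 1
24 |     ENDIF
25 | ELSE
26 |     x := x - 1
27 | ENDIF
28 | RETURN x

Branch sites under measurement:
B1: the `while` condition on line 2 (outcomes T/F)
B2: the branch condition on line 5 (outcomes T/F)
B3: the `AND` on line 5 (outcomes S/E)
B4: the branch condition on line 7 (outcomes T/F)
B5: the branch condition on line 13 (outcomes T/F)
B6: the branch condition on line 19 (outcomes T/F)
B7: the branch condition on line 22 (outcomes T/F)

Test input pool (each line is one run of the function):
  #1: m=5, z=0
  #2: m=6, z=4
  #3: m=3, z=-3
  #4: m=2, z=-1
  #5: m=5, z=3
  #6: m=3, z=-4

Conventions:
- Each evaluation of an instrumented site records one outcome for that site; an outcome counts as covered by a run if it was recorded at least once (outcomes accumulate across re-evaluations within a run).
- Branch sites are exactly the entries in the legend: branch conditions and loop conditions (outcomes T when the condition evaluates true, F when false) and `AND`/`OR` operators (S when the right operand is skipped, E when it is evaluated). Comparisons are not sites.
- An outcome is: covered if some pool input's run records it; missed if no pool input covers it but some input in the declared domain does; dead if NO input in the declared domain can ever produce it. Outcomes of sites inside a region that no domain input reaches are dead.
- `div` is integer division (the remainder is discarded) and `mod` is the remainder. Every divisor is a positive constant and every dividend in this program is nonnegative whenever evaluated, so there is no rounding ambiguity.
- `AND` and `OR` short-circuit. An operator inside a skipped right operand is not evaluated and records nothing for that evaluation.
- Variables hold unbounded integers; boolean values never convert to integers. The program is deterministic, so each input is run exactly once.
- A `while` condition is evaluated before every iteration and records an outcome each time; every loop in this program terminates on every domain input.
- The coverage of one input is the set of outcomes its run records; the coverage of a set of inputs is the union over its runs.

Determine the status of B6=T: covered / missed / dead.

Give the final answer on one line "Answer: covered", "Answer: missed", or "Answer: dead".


B6=T is recorded by pool input(s) 1, 2, 3, 4, 5, 6 -> covered
Answer: covered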